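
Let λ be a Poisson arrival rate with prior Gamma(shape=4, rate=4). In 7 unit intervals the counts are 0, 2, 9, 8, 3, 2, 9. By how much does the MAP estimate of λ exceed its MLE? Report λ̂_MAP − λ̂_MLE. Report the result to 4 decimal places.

Σxᵢ = 33. Posterior is Gamma(37, 11); MAP = (37−1)/11 = 36/11 ≈ 3.27273.
MLE = x̄ = 33/7 ≈ 4.71429.
Difference = 36/11 − 33/7 = -111/77 ≈ -1.4416.

MAP − MLE = -1.4416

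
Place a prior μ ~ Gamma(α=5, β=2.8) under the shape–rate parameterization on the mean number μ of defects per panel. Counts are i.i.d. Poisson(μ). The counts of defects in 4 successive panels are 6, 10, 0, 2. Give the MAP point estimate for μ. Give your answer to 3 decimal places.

Σxᵢ = 6+10+0+2 = 18, with n = 4.
Posterior ∝ μ^4e^(−2.8μ) · μ^18e^(−4μ) = μ^22e^(−6.8μ), i.e. Gamma(shape=23, rate=6.8).
The mode of a Gamma(a, b) with a ≥ 1 (shape–rate) is (a−1)/b = 22/6.8 ≈ 3.235.

μ̂_MAP = 3.235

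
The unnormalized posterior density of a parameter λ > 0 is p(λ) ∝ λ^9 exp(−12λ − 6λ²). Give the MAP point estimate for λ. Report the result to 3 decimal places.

λ̂_MAP = 0.500

ℓ'(λ) = 9/λ − 12 − 12λ. Setting this to zero and multiplying by λ: 12λ² + 12λ − 9 = 0.
λ = (−12 + √(12² + 4·12·9)) / (2·12) = (−12 + √576) / 24 = (−12 + 24)/24 = 1/2.
ℓ''(λ) = −9/λ² − 12 < 0, confirming a maximum.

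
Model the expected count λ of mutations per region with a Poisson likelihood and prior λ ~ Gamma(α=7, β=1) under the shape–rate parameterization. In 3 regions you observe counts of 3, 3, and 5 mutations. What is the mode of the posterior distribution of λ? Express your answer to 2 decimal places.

λ̂_MAP = 4.25

Σxᵢ = 3+3+5 = 11, with n = 3.
Posterior ∝ λ^6e^(−1λ) · λ^11e^(−3λ) = λ^17e^(−4λ), i.e. Gamma(shape=18, rate=4).
The mode of a Gamma(a, b) with a ≥ 1 (shape–rate) is (a−1)/b = 17/4 ≈ 4.25.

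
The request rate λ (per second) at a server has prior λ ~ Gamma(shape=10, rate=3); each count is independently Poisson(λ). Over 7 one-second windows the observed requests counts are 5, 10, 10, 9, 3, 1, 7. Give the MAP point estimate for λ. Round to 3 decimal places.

Σxᵢ = 5+10+10+9+3+1+7 = 45, with n = 7.
Posterior ∝ λ^9e^(−3λ) · λ^45e^(−7λ) = λ^54e^(−10λ), i.e. Gamma(shape=55, rate=10).
The mode of a Gamma(a, b) with a ≥ 1 (shape–rate) is (a−1)/b = 54/10 ≈ 5.400.

λ̂_MAP = 5.400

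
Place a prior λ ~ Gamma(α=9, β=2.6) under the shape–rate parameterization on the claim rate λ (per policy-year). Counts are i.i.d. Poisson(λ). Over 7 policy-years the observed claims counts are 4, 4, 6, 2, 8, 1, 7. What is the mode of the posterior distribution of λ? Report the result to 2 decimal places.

λ̂_MAP = 4.17

Σxᵢ = 4+4+6+2+8+1+7 = 32, with n = 7.
Posterior ∝ λ^8e^(−2.6λ) · λ^32e^(−7λ) = λ^40e^(−9.6λ), i.e. Gamma(shape=41, rate=9.6).
The mode of a Gamma(a, b) with a ≥ 1 (shape–rate) is (a−1)/b = 40/9.6 ≈ 4.17.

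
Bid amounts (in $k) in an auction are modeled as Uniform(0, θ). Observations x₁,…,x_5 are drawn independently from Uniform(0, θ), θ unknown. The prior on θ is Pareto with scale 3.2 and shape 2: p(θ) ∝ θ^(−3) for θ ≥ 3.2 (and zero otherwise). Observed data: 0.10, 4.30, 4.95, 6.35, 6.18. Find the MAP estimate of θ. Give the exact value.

The Uniform(0, θ) likelihood is θ^(−n) for θ ≥ max(xᵢ), zero otherwise. Here max(xᵢ) = 6.35.
Posterior ∝ θ^(−3) · θ^(−5) = θ^(−8) on θ ≥ max(3.2, 6.35) = 6.35.
This density is strictly decreasing in θ, so the posterior mode lies at the lower boundary of the support.

θ̂_MAP = 6.35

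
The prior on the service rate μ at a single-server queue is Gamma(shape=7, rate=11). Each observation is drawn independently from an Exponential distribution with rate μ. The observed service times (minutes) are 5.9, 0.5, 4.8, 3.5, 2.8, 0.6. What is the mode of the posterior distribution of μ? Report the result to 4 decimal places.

The Exponential(rate=μ) likelihood is ∝ μ^n e^(−μΣtᵢ). Here n = 6 and Σtᵢ = 5.9 + 0.5 + 4.8 + 3.5 + 2.8 + 0.6 = 18.1.
Posterior ∝ μ^6e^(−11μ) · μ^6e^(−18.1μ) = μ^12e^(−29.1μ), i.e. Gamma(13, 29.1).
Mode = (a−1)/b = 12/29.1 ≈ 0.4124.

μ̂_MAP = 0.4124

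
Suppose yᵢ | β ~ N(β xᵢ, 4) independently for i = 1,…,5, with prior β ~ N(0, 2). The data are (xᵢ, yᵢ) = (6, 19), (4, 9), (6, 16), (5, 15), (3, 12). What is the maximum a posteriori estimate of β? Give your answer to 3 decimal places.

β̂_MAP = 2.879

log p(β | y) = −Σ(yᵢ − βxᵢ)²/(2·4) − β²/(2·2) + const.
Setting the derivative to zero: Σxᵢ(yᵢ − βxᵢ)/4 − β/2 = 0, so β = Σxᵢyᵢ / (Σxᵢ² + σ²/τ²).
Σxᵢyᵢ = 6·19 + 4·9 + 6·16 + 5·15 + 3·12 = 357; Σxᵢ² = 122; σ²/τ² = 2.
β̂_MAP = 357 / (122 + 2) = 357/124 ≈ 2.879.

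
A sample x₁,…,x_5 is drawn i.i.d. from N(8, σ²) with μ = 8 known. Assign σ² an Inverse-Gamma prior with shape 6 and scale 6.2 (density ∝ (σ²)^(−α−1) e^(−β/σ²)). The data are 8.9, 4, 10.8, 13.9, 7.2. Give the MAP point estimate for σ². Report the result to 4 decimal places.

Sum of squared deviations about the known mean: SS = (8.9−8)² + (4−8)² + (10.8−8)² + (13.9−8)² + (7.2−8)² = 60.1.
The Normal likelihood contributes (σ²)^(−n/2) exp(−SS/(2σ²)), so the posterior is Inverse-Gamma(α + n/2, β + SS/2) = Inverse-Gamma(8.5, 36.25).
The mode of Inverse-Gamma(a, b) is b/(a+1) = 36.25/9.5 ≈ 3.8158.

σ̂²_MAP = 3.8158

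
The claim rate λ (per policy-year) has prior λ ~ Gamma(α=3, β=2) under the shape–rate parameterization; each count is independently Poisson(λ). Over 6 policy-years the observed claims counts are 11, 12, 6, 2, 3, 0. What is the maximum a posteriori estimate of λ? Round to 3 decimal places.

Σxᵢ = 11+12+6+2+3+0 = 34, with n = 6.
Posterior ∝ λ^2e^(−2λ) · λ^34e^(−6λ) = λ^36e^(−8λ), i.e. Gamma(shape=37, rate=8).
The mode of a Gamma(a, b) with a ≥ 1 (shape–rate) is (a−1)/b = 36/8 ≈ 4.500.

λ̂_MAP = 4.500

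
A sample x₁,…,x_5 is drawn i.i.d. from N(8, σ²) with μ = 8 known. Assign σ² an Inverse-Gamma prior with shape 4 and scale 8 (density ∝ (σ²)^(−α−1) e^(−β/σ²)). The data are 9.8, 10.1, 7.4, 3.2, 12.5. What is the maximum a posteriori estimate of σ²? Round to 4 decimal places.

σ̂²_MAP = 4.4867

Sum of squared deviations about the known mean: SS = (9.8−8)² + (10.1−8)² + (7.4−8)² + (3.2−8)² + (12.5−8)² = 51.3.
The Normal likelihood contributes (σ²)^(−n/2) exp(−SS/(2σ²)), so the posterior is Inverse-Gamma(α + n/2, β + SS/2) = Inverse-Gamma(6.5, 33.65).
The mode of Inverse-Gamma(a, b) is b/(a+1) = 33.65/7.5 ≈ 4.4867.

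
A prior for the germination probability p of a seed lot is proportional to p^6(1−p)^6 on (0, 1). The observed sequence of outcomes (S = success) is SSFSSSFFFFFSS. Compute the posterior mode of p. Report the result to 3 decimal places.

p̂_MAP = 0.520

The prior density ∝ p^6(1−p)^6 is the kernel of Beta(7, 7).
Data: 7 successes in 13 trials (from the sequence). The binomial likelihood contributes p^7(1−p)^6, so the posterior is Beta(7+7, 7+6) = Beta(14, 13).
For Beta(a, b) with a, b > 1 the mode is (a−1)/(a+b−2) = 13/25 ≈ 0.520.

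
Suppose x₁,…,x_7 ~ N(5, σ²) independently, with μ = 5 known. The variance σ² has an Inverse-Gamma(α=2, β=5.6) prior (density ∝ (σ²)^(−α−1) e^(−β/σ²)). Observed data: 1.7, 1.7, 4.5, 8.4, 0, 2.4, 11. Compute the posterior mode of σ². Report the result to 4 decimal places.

Sum of squared deviations about the known mean: SS = (1.7−5)² + (1.7−5)² + (4.5−5)² + (8.4−5)² + (0−5)² + (2.4−5)² + (11−5)² = 101.35.
The Normal likelihood contributes (σ²)^(−n/2) exp(−SS/(2σ²)), so the posterior is Inverse-Gamma(α + n/2, β + SS/2) = Inverse-Gamma(5.5, 56.275).
The mode of Inverse-Gamma(a, b) is b/(a+1) = 56.275/6.5 ≈ 8.6577.

σ̂²_MAP = 8.6577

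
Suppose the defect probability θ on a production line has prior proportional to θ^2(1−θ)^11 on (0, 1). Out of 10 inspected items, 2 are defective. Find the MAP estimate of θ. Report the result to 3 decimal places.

θ̂_MAP = 0.174

The prior density ∝ θ^2(1−θ)^11 is the kernel of Beta(3, 12).
Data: 2 successes in 10 trials. The binomial likelihood contributes θ^2(1−θ)^8, so the posterior is Beta(3+2, 12+8) = Beta(5, 20).
For Beta(a, b) with a, b > 1 the mode is (a−1)/(a+b−2) = 4/23 ≈ 0.174.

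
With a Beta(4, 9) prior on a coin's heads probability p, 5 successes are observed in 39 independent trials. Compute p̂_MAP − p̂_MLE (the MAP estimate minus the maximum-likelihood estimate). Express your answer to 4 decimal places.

MAP − MLE = 0.0318

Posterior is Beta(9, 43); MAP = (9−1)/(52−2) = 8/50 ≈ 0.16000.
MLE ignores the prior: p̂_MLE = k/n = 5/39 ≈ 0.12821.
Difference = 8/50 − 5/39 = 31/975 ≈ 0.0318.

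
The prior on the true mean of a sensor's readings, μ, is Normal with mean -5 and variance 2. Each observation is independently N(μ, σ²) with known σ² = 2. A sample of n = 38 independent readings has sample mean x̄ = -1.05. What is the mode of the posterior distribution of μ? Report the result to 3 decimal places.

n = 38, x̄ = -1.05.
For a Normal prior and Normal likelihood with known variance, the posterior is Normal; its mode equals its mean, the precision-weighted average.
Prior precision 1/σ₀² = 1/2 = 0.5; data precision n/σ² = 38/2 = 19.
μ̂ = (0.5·(-5) + 19·(-1.05)) / (0.5 + 19) = (-22.45)/19.5 = -449/390 ≈ -1.151.

μ̂_MAP = -1.151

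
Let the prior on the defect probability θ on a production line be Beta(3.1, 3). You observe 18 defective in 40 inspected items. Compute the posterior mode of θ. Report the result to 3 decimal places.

θ̂_MAP = 0.456

Prior: Beta(3.1, 3).
Data: 18 successes in 40 trials. The binomial likelihood contributes θ^18(1−θ)^22, so the posterior is Beta(3.1+18, 3+22) = Beta(21.1, 25).
For Beta(a, b) with a, b > 1 the mode is (a−1)/(a+b−2) = 20.1/44.1 ≈ 0.456.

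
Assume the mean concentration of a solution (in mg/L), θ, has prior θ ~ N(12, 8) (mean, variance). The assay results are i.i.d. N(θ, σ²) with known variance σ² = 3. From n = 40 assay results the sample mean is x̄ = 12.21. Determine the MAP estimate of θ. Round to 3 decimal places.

θ̂_MAP = 12.208

n = 40, x̄ = 12.21.
For a Normal prior and Normal likelihood with known variance, the posterior is Normal; its mode equals its mean, the precision-weighted average.
Prior precision 1/σ₀² = 1/8 = 0.125; data precision n/σ² = 40/3.
θ̂ = (0.125·12 + (40/3)·12.21) / (0.125 + 40/3) = 164.3/(323/24) = 19716/1615 ≈ 12.208.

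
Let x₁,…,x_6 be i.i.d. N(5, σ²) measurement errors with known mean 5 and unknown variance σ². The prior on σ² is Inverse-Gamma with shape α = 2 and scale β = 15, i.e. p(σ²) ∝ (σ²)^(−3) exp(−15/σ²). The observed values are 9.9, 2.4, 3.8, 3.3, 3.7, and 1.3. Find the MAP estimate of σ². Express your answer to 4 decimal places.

Sum of squared deviations about the known mean: SS = (9.9−5)² + (2.4−5)² + (3.8−5)² + (3.3−5)² + (3.7−5)² + (1.3−5)² = 50.48.
The Normal likelihood contributes (σ²)^(−n/2) exp(−SS/(2σ²)), so the posterior is Inverse-Gamma(α + n/2, β + SS/2) = Inverse-Gamma(5, 40.24).
The mode of Inverse-Gamma(a, b) is b/(a+1) = 40.24/6 ≈ 6.7067.

σ̂²_MAP = 6.7067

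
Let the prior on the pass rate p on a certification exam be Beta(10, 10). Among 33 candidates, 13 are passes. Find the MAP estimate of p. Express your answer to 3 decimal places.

p̂_MAP = 0.431

Prior: Beta(10, 10).
Data: 13 successes in 33 trials. The binomial likelihood contributes p^13(1−p)^20, so the posterior is Beta(10+13, 10+20) = Beta(23, 30).
For Beta(a, b) with a, b > 1 the mode is (a−1)/(a+b−2) = 22/51 ≈ 0.431.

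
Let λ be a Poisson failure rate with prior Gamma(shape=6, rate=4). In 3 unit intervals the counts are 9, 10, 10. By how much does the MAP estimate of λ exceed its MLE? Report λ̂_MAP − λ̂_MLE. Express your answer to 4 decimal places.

MAP − MLE = -4.8095

Σxᵢ = 29. Posterior is Gamma(35, 7); MAP = (35−1)/7 = 34/7 ≈ 4.85714.
MLE = x̄ = 29/3 ≈ 9.66667.
Difference = 34/7 − 29/3 = -101/21 ≈ -4.8095.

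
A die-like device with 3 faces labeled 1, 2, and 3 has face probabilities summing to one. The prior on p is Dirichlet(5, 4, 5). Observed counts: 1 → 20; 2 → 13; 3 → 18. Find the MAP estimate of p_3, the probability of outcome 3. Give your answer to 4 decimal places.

The posterior is Dirichlet(αᵢ + nᵢ) = Dirichlet(25, 17, 23).
For a Dirichlet(a₁,…,a_K) with all aᵢ > 1, the mode has j-th component (aⱼ − 1)/(Σaᵢ − K).
Here Σaᵢ = 65 and K = 3, so p_3 = (23 − 1)/(65 − 3) = 22/62 ≈ 0.3548.

MAP estimate: 0.3548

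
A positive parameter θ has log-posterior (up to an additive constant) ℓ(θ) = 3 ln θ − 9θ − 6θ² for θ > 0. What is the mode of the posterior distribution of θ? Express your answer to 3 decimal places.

θ̂_MAP = 0.250

ℓ'(θ) = 3/θ − 9 − 12θ. Setting this to zero and multiplying by θ: 12θ² + 9θ − 3 = 0.
θ = (−9 + √(9² + 4·12·3)) / (2·12) = (−9 + √225) / 24 = (−9 + 15)/24 = 1/4.
ℓ''(θ) = −3/θ² − 12 < 0, confirming a maximum.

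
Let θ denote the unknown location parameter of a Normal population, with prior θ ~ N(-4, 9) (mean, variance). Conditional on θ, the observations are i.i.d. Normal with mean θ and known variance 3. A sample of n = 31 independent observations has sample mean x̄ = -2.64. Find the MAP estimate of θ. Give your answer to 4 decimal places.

θ̂_MAP = -2.6545

n = 31, x̄ = -2.64.
For a Normal prior and Normal likelihood with known variance, the posterior is Normal; its mode equals its mean, the precision-weighted average.
Prior precision 1/σ₀² = 1/9; data precision n/σ² = 31/3.
θ̂ = ((1/9)·(-4) + (31/3)·(-2.64)) / (1/9 + 31/3) = (-6238/225)/(94/9) = -3119/1175 ≈ -2.6545.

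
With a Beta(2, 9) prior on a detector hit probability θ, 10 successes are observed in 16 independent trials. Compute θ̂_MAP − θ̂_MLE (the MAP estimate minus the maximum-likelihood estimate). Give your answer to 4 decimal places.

Posterior is Beta(12, 15); MAP = (12−1)/(27−2) = 11/25 ≈ 0.44000.
MLE ignores the prior: θ̂_MLE = k/n = 10/16 ≈ 0.62500.
Difference = 11/25 − 10/16 = -37/200 ≈ -0.1850.

MAP − MLE = -0.1850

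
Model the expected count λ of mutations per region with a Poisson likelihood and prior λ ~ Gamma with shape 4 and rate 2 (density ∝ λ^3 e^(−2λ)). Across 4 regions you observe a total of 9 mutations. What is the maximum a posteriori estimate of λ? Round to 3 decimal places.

Σxᵢ = 9, n = 4.
Posterior ∝ λ^3e^(−2λ) · λ^9e^(−4λ) = λ^12e^(−6λ), i.e. Gamma(shape=13, rate=6).
The mode of a Gamma(a, b) with a ≥ 1 (shape–rate) is (a−1)/b = 12/6 ≈ 2.000.

λ̂_MAP = 2.000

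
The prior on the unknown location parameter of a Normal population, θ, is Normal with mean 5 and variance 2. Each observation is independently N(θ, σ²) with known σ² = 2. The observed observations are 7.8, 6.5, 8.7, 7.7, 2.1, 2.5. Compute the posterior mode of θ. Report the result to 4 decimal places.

θ̂_MAP = 5.7571

n = 6; x̄ = (7.8 + 6.5 + 8.7 + 7.7 + 2.1 + 2.5)/6 = 35.3/6 = 353/60 ≈ 5.8833.
For a Normal prior and Normal likelihood with known variance, the posterior is Normal; its mode equals its mean, the precision-weighted average.
Prior precision 1/σ₀² = 1/2 = 0.5; data precision n/σ² = 6/2 = 3.
θ̂ = (0.5·5 + 3·(353/60)) / (0.5 + 3) = 20.15/3.5 = 403/70 ≈ 5.7571.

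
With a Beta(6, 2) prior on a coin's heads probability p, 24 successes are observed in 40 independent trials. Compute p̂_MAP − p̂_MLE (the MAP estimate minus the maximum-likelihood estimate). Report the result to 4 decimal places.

MAP − MLE = 0.0304

Posterior is Beta(30, 18); MAP = (30−1)/(48−2) = 29/46 ≈ 0.63043.
MLE ignores the prior: p̂_MLE = k/n = 24/40 ≈ 0.60000.
Difference = 29/46 − 24/40 = 7/230 ≈ 0.0304.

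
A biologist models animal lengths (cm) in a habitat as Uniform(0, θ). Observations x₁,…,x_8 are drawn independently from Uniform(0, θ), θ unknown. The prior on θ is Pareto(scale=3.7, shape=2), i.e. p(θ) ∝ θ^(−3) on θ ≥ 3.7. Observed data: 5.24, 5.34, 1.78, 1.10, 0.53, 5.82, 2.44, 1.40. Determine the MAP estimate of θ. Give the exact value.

The Uniform(0, θ) likelihood is θ^(−n) for θ ≥ max(xᵢ), zero otherwise. Here max(xᵢ) = 5.82.
Posterior ∝ θ^(−3) · θ^(−8) = θ^(−11) on θ ≥ max(3.7, 5.82) = 5.82.
This density is strictly decreasing in θ, so the posterior mode lies at the lower boundary of the support.

θ̂_MAP = 5.82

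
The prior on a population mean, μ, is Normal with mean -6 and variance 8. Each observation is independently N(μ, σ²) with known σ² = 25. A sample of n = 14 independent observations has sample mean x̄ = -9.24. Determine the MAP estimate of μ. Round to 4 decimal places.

n = 14, x̄ = -9.24.
For a Normal prior and Normal likelihood with known variance, the posterior is Normal; its mode equals its mean, the precision-weighted average.
Prior precision 1/σ₀² = 1/8 = 0.125; data precision n/σ² = 14/25 = 0.56.
μ̂ = (0.125·(-6) + 0.56·(-9.24)) / (0.125 + 0.56) = (-5.9244)/0.685 = -29622/3425 ≈ -8.6488.

μ̂_MAP = -8.6488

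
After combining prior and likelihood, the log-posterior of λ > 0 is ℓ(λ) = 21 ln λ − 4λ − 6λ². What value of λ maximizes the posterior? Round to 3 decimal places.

λ̂_MAP = 1.167

ℓ'(λ) = 21/λ − 4 − 12λ. Setting this to zero and multiplying by λ: 12λ² + 4λ − 21 = 0.
λ = (−4 + √(4² + 4·12·21)) / (2·12) = (−4 + √1024) / 24 = (−4 + 32)/24 = 7/6.
ℓ''(λ) = −21/λ² − 12 < 0, confirming a maximum.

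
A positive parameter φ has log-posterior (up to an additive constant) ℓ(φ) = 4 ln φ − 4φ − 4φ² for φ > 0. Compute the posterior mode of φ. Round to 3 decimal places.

φ̂_MAP = 0.500

ℓ'(φ) = 4/φ − 4 − 8φ. Setting this to zero and multiplying by φ: 8φ² + 4φ − 4 = 0.
φ = (−4 + √(4² + 4·8·4)) / (2·8) = (−4 + √144) / 16 = (−4 + 12)/16 = 1/2.
ℓ''(φ) = −4/φ² − 8 < 0, confirming a maximum.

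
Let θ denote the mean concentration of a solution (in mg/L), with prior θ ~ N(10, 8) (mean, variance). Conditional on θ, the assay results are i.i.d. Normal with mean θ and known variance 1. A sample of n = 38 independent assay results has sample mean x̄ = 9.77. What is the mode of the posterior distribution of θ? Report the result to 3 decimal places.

n = 38, x̄ = 9.77.
For a Normal prior and Normal likelihood with known variance, the posterior is Normal; its mode equals its mean, the precision-weighted average.
Prior precision 1/σ₀² = 1/8 = 0.125; data precision n/σ² = 38/1 = 38.
θ̂ = (0.125·10 + 38·9.77) / (0.125 + 38) = 372.51/38.125 = 74502/7625 ≈ 9.771.

θ̂_MAP = 9.771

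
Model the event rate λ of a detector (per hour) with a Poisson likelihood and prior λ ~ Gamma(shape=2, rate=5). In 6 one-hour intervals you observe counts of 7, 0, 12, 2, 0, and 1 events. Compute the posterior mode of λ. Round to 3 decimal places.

Σxᵢ = 7+0+12+2+0+1 = 22, with n = 6.
Posterior ∝ λe^(−5λ) · λ^22e^(−6λ) = λ^23e^(−11λ), i.e. Gamma(shape=24, rate=11).
The mode of a Gamma(a, b) with a ≥ 1 (shape–rate) is (a−1)/b = 23/11 ≈ 2.091.

λ̂_MAP = 2.091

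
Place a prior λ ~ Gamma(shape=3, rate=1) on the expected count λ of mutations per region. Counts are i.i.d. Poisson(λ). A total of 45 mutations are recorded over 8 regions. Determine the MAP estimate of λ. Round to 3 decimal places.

Σxᵢ = 45, n = 8.
Posterior ∝ λ^2e^(−1λ) · λ^45e^(−8λ) = λ^47e^(−9λ), i.e. Gamma(shape=48, rate=9).
The mode of a Gamma(a, b) with a ≥ 1 (shape–rate) is (a−1)/b = 47/9 ≈ 5.222.

λ̂_MAP = 5.222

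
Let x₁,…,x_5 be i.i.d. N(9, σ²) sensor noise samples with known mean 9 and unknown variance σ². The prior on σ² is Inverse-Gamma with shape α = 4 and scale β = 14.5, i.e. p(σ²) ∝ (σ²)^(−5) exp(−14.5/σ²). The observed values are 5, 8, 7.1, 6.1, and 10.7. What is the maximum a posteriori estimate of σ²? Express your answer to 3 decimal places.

σ̂²_MAP = 4.061

Sum of squared deviations about the known mean: SS = (5−9)² + (8−9)² + (7.1−9)² + (6.1−9)² + (10.7−9)² = 31.91.
The Normal likelihood contributes (σ²)^(−n/2) exp(−SS/(2σ²)), so the posterior is Inverse-Gamma(α + n/2, β + SS/2) = Inverse-Gamma(6.5, 30.455).
The mode of Inverse-Gamma(a, b) is b/(a+1) = 30.455/7.5 ≈ 4.061.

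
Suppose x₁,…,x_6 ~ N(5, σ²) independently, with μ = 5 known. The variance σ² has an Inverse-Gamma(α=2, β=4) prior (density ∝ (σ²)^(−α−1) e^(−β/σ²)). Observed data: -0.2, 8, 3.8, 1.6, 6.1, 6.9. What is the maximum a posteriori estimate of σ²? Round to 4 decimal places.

σ̂²_MAP = 5.1550

Sum of squared deviations about the known mean: SS = (-0.2−5)² + (8−5)² + (3.8−5)² + (1.6−5)² + (6.1−5)² + (6.9−5)² = 53.86.
The Normal likelihood contributes (σ²)^(−n/2) exp(−SS/(2σ²)), so the posterior is Inverse-Gamma(α + n/2, β + SS/2) = Inverse-Gamma(5, 30.93).
The mode of Inverse-Gamma(a, b) is b/(a+1) = 30.93/6 ≈ 5.1550.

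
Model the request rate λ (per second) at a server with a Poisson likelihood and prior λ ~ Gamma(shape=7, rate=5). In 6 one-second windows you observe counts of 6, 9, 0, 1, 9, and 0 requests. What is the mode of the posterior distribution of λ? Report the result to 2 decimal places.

Σxᵢ = 6+9+0+1+9+0 = 25, with n = 6.
Posterior ∝ λ^6e^(−5λ) · λ^25e^(−6λ) = λ^31e^(−11λ), i.e. Gamma(shape=32, rate=11).
The mode of a Gamma(a, b) with a ≥ 1 (shape–rate) is (a−1)/b = 31/11 ≈ 2.82.

λ̂_MAP = 2.82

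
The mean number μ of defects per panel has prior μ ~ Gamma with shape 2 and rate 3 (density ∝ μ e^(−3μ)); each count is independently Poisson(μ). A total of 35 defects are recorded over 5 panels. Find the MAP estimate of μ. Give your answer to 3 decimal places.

Σxᵢ = 35, n = 5.
Posterior ∝ μe^(−3μ) · μ^35e^(−5μ) = μ^36e^(−8μ), i.e. Gamma(shape=37, rate=8).
The mode of a Gamma(a, b) with a ≥ 1 (shape–rate) is (a−1)/b = 36/8 ≈ 4.500.

μ̂_MAP = 4.500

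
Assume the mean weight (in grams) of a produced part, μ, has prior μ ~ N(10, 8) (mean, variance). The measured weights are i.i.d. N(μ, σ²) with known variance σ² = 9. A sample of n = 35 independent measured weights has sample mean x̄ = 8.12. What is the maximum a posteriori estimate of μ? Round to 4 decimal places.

n = 35, x̄ = 8.12.
For a Normal prior and Normal likelihood with known variance, the posterior is Normal; its mode equals its mean, the precision-weighted average.
Prior precision 1/σ₀² = 1/8 = 0.125; data precision n/σ² = 35/9.
μ̂ = (0.125·10 + (35/9)·8.12) / (0.125 + 35/9) = (5909/180)/(289/72) = 11818/1445 ≈ 8.1785.

μ̂_MAP = 8.1785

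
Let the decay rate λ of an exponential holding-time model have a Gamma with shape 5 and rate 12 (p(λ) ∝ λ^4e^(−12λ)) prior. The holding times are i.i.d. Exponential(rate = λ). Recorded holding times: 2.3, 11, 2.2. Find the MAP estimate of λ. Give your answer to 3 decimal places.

The Exponential(rate=λ) likelihood is ∝ λ^n e^(−λΣtᵢ). Here n = 3 and Σtᵢ = 2.3 + 11 + 2.2 = 15.5.
Posterior ∝ λ^4e^(−12λ) · λ^3e^(−15.5λ) = λ^7e^(−27.5λ), i.e. Gamma(8, 27.5).
Mode = (a−1)/b = 7/27.5 ≈ 0.255.

λ̂_MAP = 0.255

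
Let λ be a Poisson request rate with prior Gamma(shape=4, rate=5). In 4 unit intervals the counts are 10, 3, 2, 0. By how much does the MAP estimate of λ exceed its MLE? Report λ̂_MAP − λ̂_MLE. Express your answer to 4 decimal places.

Σxᵢ = 15. Posterior is Gamma(19, 9); MAP = (19−1)/9 = 18/9 ≈ 2.00000.
MLE = x̄ = 15/4 ≈ 3.75000.
Difference = 18/9 − 15/4 = -7/4 ≈ -1.7500.

MAP − MLE = -1.7500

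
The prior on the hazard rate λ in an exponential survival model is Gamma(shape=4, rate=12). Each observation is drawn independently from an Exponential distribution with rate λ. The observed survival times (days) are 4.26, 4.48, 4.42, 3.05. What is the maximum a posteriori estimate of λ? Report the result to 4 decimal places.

The Exponential(rate=λ) likelihood is ∝ λ^n e^(−λΣtᵢ). Here n = 4 and Σtᵢ = 4.26 + 4.48 + 4.42 + 3.05 = 16.21.
Posterior ∝ λ^3e^(−12λ) · λ^4e^(−16.21λ) = λ^7e^(−28.21λ), i.e. Gamma(8, 28.21).
Mode = (a−1)/b = 7/28.21 ≈ 0.2481.

λ̂_MAP = 0.2481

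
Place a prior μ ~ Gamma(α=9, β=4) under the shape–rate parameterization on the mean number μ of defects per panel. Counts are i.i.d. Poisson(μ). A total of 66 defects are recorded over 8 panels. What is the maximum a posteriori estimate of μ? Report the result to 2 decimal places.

Σxᵢ = 66, n = 8.
Posterior ∝ μ^8e^(−4μ) · μ^66e^(−8μ) = μ^74e^(−12μ), i.e. Gamma(shape=75, rate=12).
The mode of a Gamma(a, b) with a ≥ 1 (shape–rate) is (a−1)/b = 74/12 ≈ 6.17.

μ̂_MAP = 6.17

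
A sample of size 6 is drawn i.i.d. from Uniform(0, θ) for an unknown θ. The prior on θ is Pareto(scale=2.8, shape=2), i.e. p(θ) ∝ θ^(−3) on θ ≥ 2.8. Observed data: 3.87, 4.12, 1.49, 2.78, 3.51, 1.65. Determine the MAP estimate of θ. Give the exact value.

θ̂_MAP = 4.12

The Uniform(0, θ) likelihood is θ^(−n) for θ ≥ max(xᵢ), zero otherwise. Here max(xᵢ) = 4.12.
Posterior ∝ θ^(−3) · θ^(−6) = θ^(−9) on θ ≥ max(2.8, 4.12) = 4.12.
This density is strictly decreasing in θ, so the posterior mode lies at the lower boundary of the support.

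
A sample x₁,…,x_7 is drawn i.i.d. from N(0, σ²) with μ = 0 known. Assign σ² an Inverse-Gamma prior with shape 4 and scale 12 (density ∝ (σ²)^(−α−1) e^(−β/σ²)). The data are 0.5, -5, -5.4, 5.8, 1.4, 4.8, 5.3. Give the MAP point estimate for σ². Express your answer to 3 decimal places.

Sum of squared deviations about the known mean: SS = (0.5−0)² + (-5−0)² + (-5.4−0)² + (5.8−0)² + (1.4−0)² + (4.8−0)² + (5.3−0)² = 141.14.
The Normal likelihood contributes (σ²)^(−n/2) exp(−SS/(2σ²)), so the posterior is Inverse-Gamma(α + n/2, β + SS/2) = Inverse-Gamma(7.5, 82.57).
The mode of Inverse-Gamma(a, b) is b/(a+1) = 82.57/8.5 ≈ 9.714.

σ̂²_MAP = 9.714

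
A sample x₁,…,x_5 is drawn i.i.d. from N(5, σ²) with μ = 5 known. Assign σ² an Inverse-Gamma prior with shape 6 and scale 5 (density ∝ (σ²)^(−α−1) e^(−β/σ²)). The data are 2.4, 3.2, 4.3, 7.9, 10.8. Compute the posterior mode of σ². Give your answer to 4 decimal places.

σ̂²_MAP = 3.2916

Sum of squared deviations about the known mean: SS = (2.4−5)² + (3.2−5)² + (4.3−5)² + (7.9−5)² + (10.8−5)² = 52.54.
The Normal likelihood contributes (σ²)^(−n/2) exp(−SS/(2σ²)), so the posterior is Inverse-Gamma(α + n/2, β + SS/2) = Inverse-Gamma(8.5, 31.27).
The mode of Inverse-Gamma(a, b) is b/(a+1) = 31.27/9.5 ≈ 3.2916.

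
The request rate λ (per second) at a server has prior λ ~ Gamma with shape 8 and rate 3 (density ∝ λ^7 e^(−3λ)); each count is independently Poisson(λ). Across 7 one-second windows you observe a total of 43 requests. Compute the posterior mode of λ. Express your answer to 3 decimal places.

Σxᵢ = 43, n = 7.
Posterior ∝ λ^7e^(−3λ) · λ^43e^(−7λ) = λ^50e^(−10λ), i.e. Gamma(shape=51, rate=10).
The mode of a Gamma(a, b) with a ≥ 1 (shape–rate) is (a−1)/b = 50/10 ≈ 5.000.

λ̂_MAP = 5.000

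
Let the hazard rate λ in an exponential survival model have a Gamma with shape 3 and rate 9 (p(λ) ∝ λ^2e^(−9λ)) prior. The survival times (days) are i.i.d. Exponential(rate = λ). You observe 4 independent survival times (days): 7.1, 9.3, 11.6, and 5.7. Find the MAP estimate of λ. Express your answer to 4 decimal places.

The Exponential(rate=λ) likelihood is ∝ λ^n e^(−λΣtᵢ). Here n = 4 and Σtᵢ = 7.1 + 9.3 + 11.6 + 5.7 = 33.7.
Posterior ∝ λ^2e^(−9λ) · λ^4e^(−33.7λ) = λ^6e^(−42.7λ), i.e. Gamma(7, 42.7).
Mode = (a−1)/b = 6/42.7 ≈ 0.1405.

λ̂_MAP = 0.1405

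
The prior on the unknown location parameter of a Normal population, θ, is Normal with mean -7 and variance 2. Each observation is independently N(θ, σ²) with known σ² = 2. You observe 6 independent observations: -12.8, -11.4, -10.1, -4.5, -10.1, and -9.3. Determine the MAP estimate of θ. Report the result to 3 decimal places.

n = 6; x̄ = ((-12.8) + (-11.4) + (-10.1) + (-4.5) + (-10.1) + (-9.3))/6 = -58.2/6 = -9.7.
For a Normal prior and Normal likelihood with known variance, the posterior is Normal; its mode equals its mean, the precision-weighted average.
Prior precision 1/σ₀² = 1/2 = 0.5; data precision n/σ² = 6/2 = 3.
θ̂ = (0.5·(-7) + 3·(-9.7)) / (0.5 + 3) = (-32.6)/3.5 = -326/35 ≈ -9.314.

θ̂_MAP = -9.314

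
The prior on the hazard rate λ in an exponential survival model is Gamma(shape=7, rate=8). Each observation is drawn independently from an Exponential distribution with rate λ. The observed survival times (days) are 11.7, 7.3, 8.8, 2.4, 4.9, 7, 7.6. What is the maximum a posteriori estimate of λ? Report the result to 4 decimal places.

λ̂_MAP = 0.2253

The Exponential(rate=λ) likelihood is ∝ λ^n e^(−λΣtᵢ). Here n = 7 and Σtᵢ = 11.7 + 7.3 + 8.8 + 2.4 + 4.9 + 7 + 7.6 = 49.7.
Posterior ∝ λ^6e^(−8λ) · λ^7e^(−49.7λ) = λ^13e^(−57.7λ), i.e. Gamma(14, 57.7).
Mode = (a−1)/b = 13/57.7 ≈ 0.2253.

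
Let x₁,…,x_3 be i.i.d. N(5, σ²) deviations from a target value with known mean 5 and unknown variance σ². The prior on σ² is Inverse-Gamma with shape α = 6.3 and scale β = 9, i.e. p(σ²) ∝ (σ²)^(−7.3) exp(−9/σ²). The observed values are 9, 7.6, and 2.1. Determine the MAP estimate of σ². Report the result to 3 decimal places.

Sum of squared deviations about the known mean: SS = (9−5)² + (7.6−5)² + (2.1−5)² = 31.17.
The Normal likelihood contributes (σ²)^(−n/2) exp(−SS/(2σ²)), so the posterior is Inverse-Gamma(α + n/2, β + SS/2) = Inverse-Gamma(7.8, 24.585).
The mode of Inverse-Gamma(a, b) is b/(a+1) = 24.585/8.8 ≈ 2.794.

σ̂²_MAP = 2.794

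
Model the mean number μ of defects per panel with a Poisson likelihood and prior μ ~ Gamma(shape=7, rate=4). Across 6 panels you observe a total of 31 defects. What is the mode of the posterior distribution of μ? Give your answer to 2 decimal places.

μ̂_MAP = 3.70

Σxᵢ = 31, n = 6.
Posterior ∝ μ^6e^(−4μ) · μ^31e^(−6μ) = μ^37e^(−10μ), i.e. Gamma(shape=38, rate=10).
The mode of a Gamma(a, b) with a ≥ 1 (shape–rate) is (a−1)/b = 37/10 ≈ 3.70.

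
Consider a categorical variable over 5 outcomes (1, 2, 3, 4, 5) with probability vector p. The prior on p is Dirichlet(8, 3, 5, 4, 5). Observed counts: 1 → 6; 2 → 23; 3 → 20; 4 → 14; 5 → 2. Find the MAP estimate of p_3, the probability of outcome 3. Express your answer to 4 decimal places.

MAP estimate: 0.2824

The posterior is Dirichlet(αᵢ + nᵢ) = Dirichlet(14, 26, 25, 18, 7).
For a Dirichlet(a₁,…,a_K) with all aᵢ > 1, the mode has j-th component (aⱼ − 1)/(Σaᵢ − K).
Here Σaᵢ = 90 and K = 5, so p_3 = (25 − 1)/(90 − 5) = 24/85 ≈ 0.2824.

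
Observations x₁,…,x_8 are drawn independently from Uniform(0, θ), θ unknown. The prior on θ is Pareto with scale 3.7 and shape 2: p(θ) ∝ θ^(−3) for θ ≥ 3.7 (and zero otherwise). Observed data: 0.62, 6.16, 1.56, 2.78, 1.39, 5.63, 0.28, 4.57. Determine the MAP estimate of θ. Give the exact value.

θ̂_MAP = 6.16

The Uniform(0, θ) likelihood is θ^(−n) for θ ≥ max(xᵢ), zero otherwise. Here max(xᵢ) = 6.16.
Posterior ∝ θ^(−3) · θ^(−8) = θ^(−11) on θ ≥ max(3.7, 6.16) = 6.16.
This density is strictly decreasing in θ, so the posterior mode lies at the lower boundary of the support.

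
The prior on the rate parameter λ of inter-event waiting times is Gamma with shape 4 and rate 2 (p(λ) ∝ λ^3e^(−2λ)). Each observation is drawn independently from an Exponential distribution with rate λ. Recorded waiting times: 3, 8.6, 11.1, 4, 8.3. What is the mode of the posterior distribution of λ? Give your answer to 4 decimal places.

λ̂_MAP = 0.2162

The Exponential(rate=λ) likelihood is ∝ λ^n e^(−λΣtᵢ). Here n = 5 and Σtᵢ = 3 + 8.6 + 11.1 + 4 + 8.3 = 35.
Posterior ∝ λ^3e^(−2λ) · λ^5e^(−35λ) = λ^8e^(−37λ), i.e. Gamma(9, 37).
Mode = (a−1)/b = 8/37 ≈ 0.2162.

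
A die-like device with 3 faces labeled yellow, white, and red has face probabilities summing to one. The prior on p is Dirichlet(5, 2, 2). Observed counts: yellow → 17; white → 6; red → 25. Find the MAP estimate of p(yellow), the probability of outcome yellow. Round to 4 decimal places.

MAP estimate of p(yellow) = 0.3889

The posterior is Dirichlet(αᵢ + nᵢ) = Dirichlet(22, 8, 27).
For a Dirichlet(a₁,…,a_K) with all aᵢ > 1, the mode has j-th component (aⱼ − 1)/(Σaᵢ − K).
Here Σaᵢ = 57 and K = 3, so p(yellow) = (22 − 1)/(57 − 3) = 21/54 ≈ 0.3889.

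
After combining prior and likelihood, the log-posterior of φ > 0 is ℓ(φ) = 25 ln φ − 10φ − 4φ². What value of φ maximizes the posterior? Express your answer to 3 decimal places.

ℓ'(φ) = 25/φ − 10 − 8φ. Setting this to zero and multiplying by φ: 8φ² + 10φ − 25 = 0.
φ = (−10 + √(10² + 4·8·25)) / (2·8) = (−10 + √900) / 16 = (−10 + 30)/16 = 5/4.
ℓ''(φ) = −25/φ² − 8 < 0, confirming a maximum.

φ̂_MAP = 1.250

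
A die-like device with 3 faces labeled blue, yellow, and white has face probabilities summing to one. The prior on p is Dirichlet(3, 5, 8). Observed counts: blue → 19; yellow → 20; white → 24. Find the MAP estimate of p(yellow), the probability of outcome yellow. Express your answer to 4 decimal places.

MAP estimate of p(yellow) = 0.3158

The posterior is Dirichlet(αᵢ + nᵢ) = Dirichlet(22, 25, 32).
For a Dirichlet(a₁,…,a_K) with all aᵢ > 1, the mode has j-th component (aⱼ − 1)/(Σaᵢ − K).
Here Σaᵢ = 79 and K = 3, so p(yellow) = (25 − 1)/(79 − 3) = 24/76 ≈ 0.3158.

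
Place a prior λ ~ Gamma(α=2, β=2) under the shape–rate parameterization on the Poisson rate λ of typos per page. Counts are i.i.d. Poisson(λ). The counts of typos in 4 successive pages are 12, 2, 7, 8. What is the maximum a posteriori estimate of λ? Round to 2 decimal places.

Σxᵢ = 12+2+7+8 = 29, with n = 4.
Posterior ∝ λe^(−2λ) · λ^29e^(−4λ) = λ^30e^(−6λ), i.e. Gamma(shape=31, rate=6).
The mode of a Gamma(a, b) with a ≥ 1 (shape–rate) is (a−1)/b = 30/6 ≈ 5.00.

λ̂_MAP = 5.00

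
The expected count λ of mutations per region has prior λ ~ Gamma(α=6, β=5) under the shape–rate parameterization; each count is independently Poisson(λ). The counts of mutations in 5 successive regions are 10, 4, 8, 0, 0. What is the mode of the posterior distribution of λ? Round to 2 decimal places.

λ̂_MAP = 2.70

Σxᵢ = 10+4+8+0+0 = 22, with n = 5.
Posterior ∝ λ^5e^(−5λ) · λ^22e^(−5λ) = λ^27e^(−10λ), i.e. Gamma(shape=28, rate=10).
The mode of a Gamma(a, b) with a ≥ 1 (shape–rate) is (a−1)/b = 27/10 ≈ 2.70.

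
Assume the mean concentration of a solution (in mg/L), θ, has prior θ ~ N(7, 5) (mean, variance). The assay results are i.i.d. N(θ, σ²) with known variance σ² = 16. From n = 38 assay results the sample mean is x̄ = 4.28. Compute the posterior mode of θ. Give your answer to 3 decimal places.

n = 38, x̄ = 4.28.
For a Normal prior and Normal likelihood with known variance, the posterior is Normal; its mode equals its mean, the precision-weighted average.
Prior precision 1/σ₀² = 1/5 = 0.2; data precision n/σ² = 38/16 = 2.375.
θ̂ = (0.2·7 + 2.375·4.28) / (0.2 + 2.375) = 11.565/2.575 = 2313/515 ≈ 4.491.

θ̂_MAP = 4.491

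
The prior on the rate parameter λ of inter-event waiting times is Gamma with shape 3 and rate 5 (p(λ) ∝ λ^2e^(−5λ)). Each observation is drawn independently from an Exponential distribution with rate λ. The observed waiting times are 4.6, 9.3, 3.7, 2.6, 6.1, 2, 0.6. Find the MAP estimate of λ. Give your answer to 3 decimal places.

λ̂_MAP = 0.265

The Exponential(rate=λ) likelihood is ∝ λ^n e^(−λΣtᵢ). Here n = 7 and Σtᵢ = 4.6 + 9.3 + 3.7 + 2.6 + 6.1 + 2 + 0.6 = 28.9.
Posterior ∝ λ^2e^(−5λ) · λ^7e^(−28.9λ) = λ^9e^(−33.9λ), i.e. Gamma(10, 33.9).
Mode = (a−1)/b = 9/33.9 ≈ 0.265.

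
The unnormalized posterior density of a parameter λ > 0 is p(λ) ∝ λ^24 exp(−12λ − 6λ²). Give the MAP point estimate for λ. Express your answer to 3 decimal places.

ℓ'(λ) = 24/λ − 12 − 12λ. Setting this to zero and multiplying by λ: 12λ² + 12λ − 24 = 0.
λ = (−12 + √(12² + 4·12·24)) / (2·12) = (−12 + √1296) / 24 = (−12 + 36)/24 = 1.
ℓ''(λ) = −24/λ² − 12 < 0, confirming a maximum.

λ̂_MAP = 1.000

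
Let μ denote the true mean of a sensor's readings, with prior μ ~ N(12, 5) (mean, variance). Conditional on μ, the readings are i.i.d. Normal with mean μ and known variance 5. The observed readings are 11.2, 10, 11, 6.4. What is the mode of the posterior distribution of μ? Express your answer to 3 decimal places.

μ̂_MAP = 10.120

n = 4; x̄ = (11.2 + 10 + 11 + 6.4)/4 = 38.6/4 = 9.65.
For a Normal prior and Normal likelihood with known variance, the posterior is Normal; its mode equals its mean, the precision-weighted average.
Prior precision 1/σ₀² = 1/5 = 0.2; data precision n/σ² = 4/5 = 0.8.
μ̂ = (0.2·12 + 0.8·9.65) / (0.2 + 0.8) = 10.12/1 = 10.120.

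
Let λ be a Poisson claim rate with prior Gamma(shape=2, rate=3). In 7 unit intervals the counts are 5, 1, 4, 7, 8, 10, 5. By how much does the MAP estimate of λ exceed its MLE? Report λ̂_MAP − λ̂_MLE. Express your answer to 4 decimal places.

Σxᵢ = 40. Posterior is Gamma(42, 10); MAP = (42−1)/10 = 41/10 ≈ 4.10000.
MLE = x̄ = 40/7 ≈ 5.71429.
Difference = 41/10 − 40/7 = -113/70 ≈ -1.6143.

MAP − MLE = -1.6143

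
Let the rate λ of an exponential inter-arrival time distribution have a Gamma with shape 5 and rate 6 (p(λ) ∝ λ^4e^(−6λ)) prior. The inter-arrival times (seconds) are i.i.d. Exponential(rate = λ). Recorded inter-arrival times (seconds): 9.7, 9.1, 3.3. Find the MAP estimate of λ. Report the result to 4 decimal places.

λ̂_MAP = 0.2491

The Exponential(rate=λ) likelihood is ∝ λ^n e^(−λΣtᵢ). Here n = 3 and Σtᵢ = 9.7 + 9.1 + 3.3 = 22.1.
Posterior ∝ λ^4e^(−6λ) · λ^3e^(−22.1λ) = λ^7e^(−28.1λ), i.e. Gamma(8, 28.1).
Mode = (a−1)/b = 7/28.1 ≈ 0.2491.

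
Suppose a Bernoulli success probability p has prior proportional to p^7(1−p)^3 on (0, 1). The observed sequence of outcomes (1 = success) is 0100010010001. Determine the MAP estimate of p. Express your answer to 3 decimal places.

p̂_MAP = 0.478

The prior density ∝ p^7(1−p)^3 is the kernel of Beta(8, 4).
Data: 4 successes in 13 trials (from the sequence). The binomial likelihood contributes p^4(1−p)^9, so the posterior is Beta(8+4, 4+9) = Beta(12, 13).
For Beta(a, b) with a, b > 1 the mode is (a−1)/(a+b−2) = 11/23 ≈ 0.478.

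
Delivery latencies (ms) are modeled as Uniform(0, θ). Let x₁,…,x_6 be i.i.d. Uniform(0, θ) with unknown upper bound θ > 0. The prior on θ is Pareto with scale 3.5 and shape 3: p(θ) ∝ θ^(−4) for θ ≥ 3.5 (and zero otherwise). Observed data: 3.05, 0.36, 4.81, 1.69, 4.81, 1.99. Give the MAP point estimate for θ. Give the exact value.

θ̂_MAP = 4.81

The Uniform(0, θ) likelihood is θ^(−n) for θ ≥ max(xᵢ), zero otherwise. Here max(xᵢ) = 4.81.
Posterior ∝ θ^(−4) · θ^(−6) = θ^(−10) on θ ≥ max(3.5, 4.81) = 4.81.
This density is strictly decreasing in θ, so the posterior mode lies at the lower boundary of the support.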